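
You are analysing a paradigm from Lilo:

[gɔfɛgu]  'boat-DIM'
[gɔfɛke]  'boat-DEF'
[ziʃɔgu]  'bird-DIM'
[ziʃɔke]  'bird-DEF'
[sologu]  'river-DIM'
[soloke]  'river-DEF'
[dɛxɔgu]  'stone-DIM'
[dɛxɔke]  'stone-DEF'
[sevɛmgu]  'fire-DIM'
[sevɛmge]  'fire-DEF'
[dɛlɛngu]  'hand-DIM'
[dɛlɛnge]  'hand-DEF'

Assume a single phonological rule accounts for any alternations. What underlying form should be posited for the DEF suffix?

/-ke/

The DEF suffix surfaces as [-ge] and [-ke], depending on the final segment of the stem.
The DIM suffix, which begins with [g], is invariant after every stem; so [g] is not altered by any rule here.
The DEF suffix is therefore /-ke/ underlyingly, with post-nasal voicing: voiceless stops become voiced after a nasal.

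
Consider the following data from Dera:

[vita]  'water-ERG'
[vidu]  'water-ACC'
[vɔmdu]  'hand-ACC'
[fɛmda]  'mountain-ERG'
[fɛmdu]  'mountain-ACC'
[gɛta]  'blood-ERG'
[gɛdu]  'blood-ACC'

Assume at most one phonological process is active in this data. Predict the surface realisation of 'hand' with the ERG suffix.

The ERG morpheme has two allomorphs, [-da] and [-ta].
The ACC suffix, which begins with [d], is invariant after every stem; so [d] is not altered by any rule here.
The ERG suffix is therefore /-ta/ underlyingly, with post-nasal voicing: voiceless stops become voiced after a nasal.
After 'hand', which ends in a nasal, the suffix surfaces as [-da], giving [vɔmda].

[vɔmda]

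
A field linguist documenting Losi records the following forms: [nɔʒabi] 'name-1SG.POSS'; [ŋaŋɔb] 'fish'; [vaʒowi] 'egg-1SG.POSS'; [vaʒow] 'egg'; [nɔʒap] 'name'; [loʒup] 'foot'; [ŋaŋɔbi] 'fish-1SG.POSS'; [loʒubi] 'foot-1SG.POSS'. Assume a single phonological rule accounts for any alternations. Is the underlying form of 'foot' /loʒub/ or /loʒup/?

'foot' shows [b] ~ [p] at the end of the stem ([loʒubi] vs [loʒup]).
The stem 'fish' ([ŋaŋɔbi], [ŋaŋɔb]) shows [b] unchanged in both environments, so [b] cannot be basic with [p] derived in isolation.
The alternation reflects intervocalic voicing: voiceless stops become voiced between vowels. /p/ is underlying.

/loʒup/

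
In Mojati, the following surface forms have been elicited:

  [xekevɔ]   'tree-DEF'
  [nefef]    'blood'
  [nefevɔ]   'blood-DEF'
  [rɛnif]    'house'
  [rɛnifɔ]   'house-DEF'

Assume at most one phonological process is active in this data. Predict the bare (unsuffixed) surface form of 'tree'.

The stem for 'blood' ends in [f] in [nefef] but [v] in [nefevɔ].
If /f/ were underlying and a rule turned it into [v] before the DEF suffix, 'house' would also alternate; but it has [f] in both [rɛnif] and [rɛnifɔ].
So /v/ is underlying, and a rule of word-final obstruent devoicing — voiced obstruents become voiceless word-finally — gives [f].
The one attested form of 'tree', [xekevɔ], shows underlying /xekev/. Applying the same rule word-finally gives [xekef].

[xekef]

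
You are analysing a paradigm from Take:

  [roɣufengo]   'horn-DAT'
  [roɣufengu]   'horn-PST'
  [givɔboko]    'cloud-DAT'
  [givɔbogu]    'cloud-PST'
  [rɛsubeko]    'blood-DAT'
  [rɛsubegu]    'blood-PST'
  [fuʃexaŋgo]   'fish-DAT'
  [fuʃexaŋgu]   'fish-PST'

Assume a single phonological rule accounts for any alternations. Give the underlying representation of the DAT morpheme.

/-ko/

The DAT suffix surfaces as [-go] and [-ko], depending on the final segment of the stem.
The PST suffix, which begins with [g], is invariant after every stem; so [g] is not altered by any rule here.
The DAT suffix is therefore /-ko/ underlyingly, with post-nasal voicing: voiceless stops become voiced after a nasal.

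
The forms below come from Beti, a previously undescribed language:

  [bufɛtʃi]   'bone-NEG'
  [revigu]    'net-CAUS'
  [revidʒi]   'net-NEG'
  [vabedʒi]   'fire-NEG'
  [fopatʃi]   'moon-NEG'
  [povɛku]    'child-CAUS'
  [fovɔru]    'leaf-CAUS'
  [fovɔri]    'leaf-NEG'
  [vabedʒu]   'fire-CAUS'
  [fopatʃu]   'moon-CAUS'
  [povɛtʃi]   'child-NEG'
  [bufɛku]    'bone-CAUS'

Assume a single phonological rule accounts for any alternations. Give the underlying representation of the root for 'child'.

'child' shows [tʃ] ~ [k] at the end of the stem ([povɛtʃi] vs [povɛku]).
Compare 'moon', with invariant [tʃ] in [fopatʃi] and [fopatʃu]: an analysis with underlying /tʃ/ and a rule producing [k] before the CAUS suffix would wrongly predict alternation here too.
Therefore /k/ is basic and [tʃ] is derived by palatalization before a front vowel (/k/ and /g/ become palato-alveolar [tʃ] and [dʒ] before a front vowel).

/povɛk/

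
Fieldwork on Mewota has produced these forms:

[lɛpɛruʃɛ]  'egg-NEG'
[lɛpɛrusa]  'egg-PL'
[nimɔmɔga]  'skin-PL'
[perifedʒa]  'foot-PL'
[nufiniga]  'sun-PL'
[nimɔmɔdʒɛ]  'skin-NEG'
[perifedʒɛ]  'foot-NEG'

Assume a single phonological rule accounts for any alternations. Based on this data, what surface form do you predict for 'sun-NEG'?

The stem for 'skin' ends in [g] in [nimɔmɔga] but [dʒ] in [nimɔmɔdʒɛ].
The stem 'foot' ([perifedʒa], [perifedʒɛ]) shows [dʒ] unchanged in both environments, so [dʒ] cannot be basic with [g] derived before the PL suffix.
The alternation reflects palatalization before a front vowel: /g/ and /s/ become palato-alveolar [dʒ] and [ʃ] before a front vowel. /g/ is underlying.
From [nufiniga] the stem 'sun' is /nufinig/; before a front vowel this yields [nufinidʒɛ].

[nufinidʒɛ]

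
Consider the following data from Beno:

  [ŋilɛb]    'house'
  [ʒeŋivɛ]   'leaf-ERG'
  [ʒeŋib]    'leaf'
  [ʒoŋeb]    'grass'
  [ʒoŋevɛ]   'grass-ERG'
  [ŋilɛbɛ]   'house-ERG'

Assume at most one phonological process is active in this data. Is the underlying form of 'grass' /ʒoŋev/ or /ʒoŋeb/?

/ʒoŋev/

'grass' shows [b] ~ [v] at the end of the stem ([ʒoŋeb] vs [ʒoŋevɛ]).
If /b/ were underlying and a rule turned it into [v] before the ERG suffix, 'house' would also alternate; but it has [b] in both [ŋilɛb] and [ŋilɛbɛ].
The underlying segment must be /v/; voiced fricatives become stops word-finally, yielding [b] there.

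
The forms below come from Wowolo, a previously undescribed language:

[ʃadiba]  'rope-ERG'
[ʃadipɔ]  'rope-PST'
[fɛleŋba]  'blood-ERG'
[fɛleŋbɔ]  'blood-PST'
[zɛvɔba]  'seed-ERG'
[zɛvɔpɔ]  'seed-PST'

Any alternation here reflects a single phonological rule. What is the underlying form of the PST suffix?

/-pɔ/

The PST morpheme has two allomorphs, [-bɔ] and [-pɔ].
The ERG suffix, which begins with [b], is invariant after every stem; so [b] is not altered by any rule here.
So the underlying form is /-pɔ/, and voiceless stops become voiced after a nasal.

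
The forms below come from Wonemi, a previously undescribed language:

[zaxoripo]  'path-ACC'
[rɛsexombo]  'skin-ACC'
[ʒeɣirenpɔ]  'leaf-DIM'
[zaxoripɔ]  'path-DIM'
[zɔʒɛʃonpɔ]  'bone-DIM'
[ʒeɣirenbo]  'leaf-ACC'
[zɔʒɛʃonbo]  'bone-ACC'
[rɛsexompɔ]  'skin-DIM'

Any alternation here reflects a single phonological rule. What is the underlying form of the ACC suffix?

The ACC suffix surfaces as [-bo] and [-po], depending on the final segment of the stem.
By contrast the DIM suffix keeps its initial [p] throughout — that segment must be underlying.
The ACC suffix is therefore /-bo/ underlyingly, with post-vocalic devoicing: voiced stops become voiceless after a vowel.

/-bo/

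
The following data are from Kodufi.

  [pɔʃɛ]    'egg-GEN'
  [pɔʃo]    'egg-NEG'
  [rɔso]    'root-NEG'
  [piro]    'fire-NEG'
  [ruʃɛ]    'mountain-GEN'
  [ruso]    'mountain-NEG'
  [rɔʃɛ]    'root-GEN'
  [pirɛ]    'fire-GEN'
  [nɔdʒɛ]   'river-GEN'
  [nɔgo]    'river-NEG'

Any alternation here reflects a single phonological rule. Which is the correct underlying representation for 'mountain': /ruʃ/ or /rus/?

/rus/

In [ruso] and [ruʃɛ] the final segment of 'mountain' alternates: [s] ~ [ʃ].
Compare 'egg', with invariant [ʃ] in [pɔʃo] and [pɔʃɛ]: an analysis with underlying /ʃ/ and a rule producing [s] before the NEG suffix would wrongly predict alternation here too.
So /s/ is underlying, and a rule of palatalization before a front vowel — /g/ and /s/ become palato-alveolar [dʒ] and [ʃ] before a front vowel — gives [ʃ].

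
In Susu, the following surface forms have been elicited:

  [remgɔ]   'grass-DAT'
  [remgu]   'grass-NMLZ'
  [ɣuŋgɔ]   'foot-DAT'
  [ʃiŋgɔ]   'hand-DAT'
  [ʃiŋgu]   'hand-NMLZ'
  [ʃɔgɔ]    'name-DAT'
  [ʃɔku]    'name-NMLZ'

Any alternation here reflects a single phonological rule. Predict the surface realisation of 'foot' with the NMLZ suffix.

[ɣuŋgu]

The NMLZ morpheme has two allomorphs, [-gu] and [-ku].
The DAT suffix, which begins with [g], is invariant after every stem; so [g] is not altered by any rule here.
So the underlying form is /-ku/, and voiceless stops become voiced after a nasal.
After 'foot', which ends in a nasal, the suffix surfaces as [-gu], giving [ɣuŋgu].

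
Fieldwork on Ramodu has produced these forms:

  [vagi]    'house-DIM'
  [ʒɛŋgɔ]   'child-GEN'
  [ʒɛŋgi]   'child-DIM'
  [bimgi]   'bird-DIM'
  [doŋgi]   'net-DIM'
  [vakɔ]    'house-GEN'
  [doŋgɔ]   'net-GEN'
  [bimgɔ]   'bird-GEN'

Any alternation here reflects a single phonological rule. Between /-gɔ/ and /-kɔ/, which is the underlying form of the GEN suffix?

The GEN suffix surfaces as [-gɔ] and [-kɔ], depending on the final segment of the stem.
By contrast the DIM suffix keeps its initial [g] throughout — that segment must be underlying.
The GEN suffix is therefore /-kɔ/ underlyingly, with post-nasal voicing: voiceless stops become voiced after a nasal.

/-kɔ/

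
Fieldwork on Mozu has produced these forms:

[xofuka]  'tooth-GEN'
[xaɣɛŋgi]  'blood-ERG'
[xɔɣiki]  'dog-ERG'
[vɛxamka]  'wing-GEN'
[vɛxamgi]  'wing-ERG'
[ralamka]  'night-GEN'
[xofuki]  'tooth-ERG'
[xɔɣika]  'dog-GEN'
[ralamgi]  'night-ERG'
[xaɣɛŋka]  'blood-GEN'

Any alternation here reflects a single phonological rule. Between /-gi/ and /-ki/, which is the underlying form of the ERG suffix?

The ERG morpheme has two allomorphs, [-gi] and [-ki].
By contrast the GEN suffix keeps its initial [k] throughout — that segment must be underlying.
So the underlying form is /-gi/, and voiced stops become voiceless after a vowel.

/-gi/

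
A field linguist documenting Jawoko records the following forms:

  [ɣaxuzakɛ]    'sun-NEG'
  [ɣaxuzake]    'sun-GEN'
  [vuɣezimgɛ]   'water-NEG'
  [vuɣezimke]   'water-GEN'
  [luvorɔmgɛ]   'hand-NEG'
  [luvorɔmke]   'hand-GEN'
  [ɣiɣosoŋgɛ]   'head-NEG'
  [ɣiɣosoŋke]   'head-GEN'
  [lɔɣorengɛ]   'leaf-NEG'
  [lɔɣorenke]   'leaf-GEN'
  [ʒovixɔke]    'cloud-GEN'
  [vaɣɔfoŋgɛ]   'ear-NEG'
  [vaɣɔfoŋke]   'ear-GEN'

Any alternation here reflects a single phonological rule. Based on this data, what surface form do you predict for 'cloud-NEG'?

The NEG morpheme has two allomorphs, [-gɛ] and [-kɛ].
By contrast the GEN suffix keeps its initial [k] throughout — that segment must be underlying.
The NEG suffix is therefore /-gɛ/ underlyingly, with post-vocalic devoicing: voiced stops become voiceless after a vowel.
After 'cloud', which ends in a vowel, the suffix surfaces as [-kɛ], giving [ʒovixɔkɛ].

[ʒovixɔkɛ]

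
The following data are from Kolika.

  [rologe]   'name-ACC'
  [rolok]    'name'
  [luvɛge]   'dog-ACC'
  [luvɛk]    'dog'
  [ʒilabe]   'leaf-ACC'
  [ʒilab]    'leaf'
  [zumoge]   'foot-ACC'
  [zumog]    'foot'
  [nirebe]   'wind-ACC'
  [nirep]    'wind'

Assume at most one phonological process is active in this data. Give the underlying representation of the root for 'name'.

/rolok/

The root 'name' surfaces as [rologe] and [rolok], with a stem-final [g] ~ [k] alternation.
But 'foot' keeps [g] in both environments ([zumoge], [zumog]), so there is no rule changing /g/ to [k] in isolation.
The underlying segment must be /k/; voiceless stops become voiced between vowels, yielding [g] there.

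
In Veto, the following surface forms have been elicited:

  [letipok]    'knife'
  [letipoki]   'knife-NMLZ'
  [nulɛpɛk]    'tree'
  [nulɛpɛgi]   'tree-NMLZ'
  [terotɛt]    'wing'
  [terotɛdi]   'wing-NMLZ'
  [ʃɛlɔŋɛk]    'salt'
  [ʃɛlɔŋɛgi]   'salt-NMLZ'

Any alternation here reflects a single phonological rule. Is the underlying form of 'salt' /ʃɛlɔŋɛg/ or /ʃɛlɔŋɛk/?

'salt' shows [k] ~ [g] at the end of the stem ([ʃɛlɔŋɛk] vs [ʃɛlɔŋɛgi]).
Compare 'knife', with invariant [k] in [letipok] and [letipoki]: an analysis with underlying /k/ and a rule producing [g] before the NMLZ suffix would wrongly predict alternation here too.
The underlying segment must be /g/; voiced obstruents become voiceless word-finally, yielding [k] there.

/ʃɛlɔŋɛg/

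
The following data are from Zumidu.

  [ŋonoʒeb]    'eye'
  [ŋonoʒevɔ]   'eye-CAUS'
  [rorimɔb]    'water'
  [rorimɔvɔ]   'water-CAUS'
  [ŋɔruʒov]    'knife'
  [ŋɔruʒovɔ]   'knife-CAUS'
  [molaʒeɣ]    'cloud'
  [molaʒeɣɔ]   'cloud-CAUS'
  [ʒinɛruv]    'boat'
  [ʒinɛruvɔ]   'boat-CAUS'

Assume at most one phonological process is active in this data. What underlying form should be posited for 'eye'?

/ŋonoʒeb/

The stem for 'eye' ends in [b] in [ŋonoʒeb] but [v] in [ŋonoʒevɔ].
If /v/ were underlying and a rule turned it into [b] in isolation, 'knife' would also alternate; but it has [v] in both [ŋɔruʒov] and [ŋɔruʒovɔ].
So /b/ is underlying, and a rule of intervocalic spirantization — voiced stops become fricatives between vowels — gives [v].
The underlying form of 'eye' is therefore /ŋonoʒeb/.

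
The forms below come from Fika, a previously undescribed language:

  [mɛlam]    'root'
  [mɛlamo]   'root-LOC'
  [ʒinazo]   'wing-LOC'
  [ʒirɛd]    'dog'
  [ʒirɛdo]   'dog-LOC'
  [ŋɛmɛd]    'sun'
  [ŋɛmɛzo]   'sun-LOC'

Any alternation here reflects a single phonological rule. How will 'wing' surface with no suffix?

The root 'sun' surfaces as [ŋɛmɛd] and [ŋɛmɛzo], with a stem-final [d] ~ [z] alternation.
Compare 'dog', with invariant [d] in [ʒirɛd] and [ʒirɛdo]: an analysis with underlying /d/ and a rule producing [z] before the LOC suffix would wrongly predict alternation here too.
The underlying segment must be /z/; voiced fricatives become stops word-finally, yielding [d] there.
The one attested form of 'wing', [ʒinazo], shows underlying /ʒinaz/. Applying the same rule word-finally gives [ʒinad].

[ʒinad]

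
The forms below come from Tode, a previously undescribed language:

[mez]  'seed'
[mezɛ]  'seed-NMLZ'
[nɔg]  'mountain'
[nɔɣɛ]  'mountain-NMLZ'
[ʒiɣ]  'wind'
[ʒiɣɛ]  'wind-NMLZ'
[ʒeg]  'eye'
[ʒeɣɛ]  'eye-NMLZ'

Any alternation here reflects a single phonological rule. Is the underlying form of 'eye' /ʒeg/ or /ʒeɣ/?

/ʒeg/

In [ʒeg] and [ʒeɣɛ] the final segment of 'eye' alternates: [g] ~ [ɣ].
If /ɣ/ were underlying and a rule turned it into [g] in isolation, 'wind' would also alternate; but it has [ɣ] in both [ʒiɣ] and [ʒiɣɛ].
Therefore /g/ is basic and [ɣ] is derived by intervocalic spirantization (voiced stops become fricatives between vowels).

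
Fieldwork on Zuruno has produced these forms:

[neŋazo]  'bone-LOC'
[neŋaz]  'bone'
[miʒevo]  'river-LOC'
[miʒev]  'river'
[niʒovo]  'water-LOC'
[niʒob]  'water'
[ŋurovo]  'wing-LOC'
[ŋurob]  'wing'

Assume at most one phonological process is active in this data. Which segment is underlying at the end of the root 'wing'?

/b/

'wing' shows [v] ~ [b] at the end of the stem ([ŋurovo] vs [ŋurob]).
Compare 'river', with invariant [v] in [miʒevo] and [miʒev]: an analysis with underlying /v/ and a rule producing [b] in isolation would wrongly predict alternation here too.
Therefore /b/ is basic and [v] is derived by intervocalic spirantization (voiced stops become fricatives between vowels).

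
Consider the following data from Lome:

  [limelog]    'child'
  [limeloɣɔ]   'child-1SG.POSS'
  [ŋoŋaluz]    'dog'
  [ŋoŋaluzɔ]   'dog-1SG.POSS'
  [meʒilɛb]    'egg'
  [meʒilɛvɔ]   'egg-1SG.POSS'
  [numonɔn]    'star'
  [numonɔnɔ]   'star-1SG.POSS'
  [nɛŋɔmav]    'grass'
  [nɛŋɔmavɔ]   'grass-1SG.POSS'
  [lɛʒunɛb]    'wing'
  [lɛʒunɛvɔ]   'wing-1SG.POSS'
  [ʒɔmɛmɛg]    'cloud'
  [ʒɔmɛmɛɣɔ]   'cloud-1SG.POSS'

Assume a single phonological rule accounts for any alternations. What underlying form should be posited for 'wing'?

/lɛʒunɛb/

'wing' shows [b] ~ [v] at the end of the stem ([lɛʒunɛb] vs [lɛʒunɛvɔ]).
Compare 'grass', with invariant [v] in [nɛŋɔmav] and [nɛŋɔmavɔ]: an analysis with underlying /v/ and a rule producing [b] in isolation would wrongly predict alternation here too.
Therefore /b/ is basic and [v] is derived by intervocalic spirantization (voiced stops become fricatives between vowels).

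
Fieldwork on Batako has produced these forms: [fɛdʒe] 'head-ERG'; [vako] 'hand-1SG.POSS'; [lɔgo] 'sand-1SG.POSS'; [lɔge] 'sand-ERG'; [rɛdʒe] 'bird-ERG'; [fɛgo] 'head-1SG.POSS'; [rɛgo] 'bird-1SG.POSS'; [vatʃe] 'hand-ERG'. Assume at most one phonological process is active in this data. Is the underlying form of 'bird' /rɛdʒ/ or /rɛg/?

In [rɛgo] and [rɛdʒe] the final segment of 'bird' alternates: [g] ~ [dʒ].
Compare 'sand', with invariant [g] in [lɔgo] and [lɔge]: an analysis with underlying /g/ and a rule producing [dʒ] before the ERG suffix would wrongly predict alternation here too.
The underlying segment must be /dʒ/; palato-alveolar /tʃ/ and /dʒ/ become [k] and [g] when no front vowel follows, yielding [g] there.

/rɛdʒ/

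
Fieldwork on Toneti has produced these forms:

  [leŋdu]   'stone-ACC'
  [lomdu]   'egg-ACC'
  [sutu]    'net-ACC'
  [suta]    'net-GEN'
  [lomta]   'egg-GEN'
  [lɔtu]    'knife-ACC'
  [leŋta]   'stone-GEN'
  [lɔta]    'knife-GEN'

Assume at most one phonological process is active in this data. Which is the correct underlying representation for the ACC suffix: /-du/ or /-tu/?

The ACC morpheme has two allomorphs, [-du] and [-tu].
The GEN suffix, which begins with [t], is invariant after every stem; so [t] is not altered by any rule here.
So the underlying form is /-du/, and voiced stops become voiceless after a vowel.

/-du/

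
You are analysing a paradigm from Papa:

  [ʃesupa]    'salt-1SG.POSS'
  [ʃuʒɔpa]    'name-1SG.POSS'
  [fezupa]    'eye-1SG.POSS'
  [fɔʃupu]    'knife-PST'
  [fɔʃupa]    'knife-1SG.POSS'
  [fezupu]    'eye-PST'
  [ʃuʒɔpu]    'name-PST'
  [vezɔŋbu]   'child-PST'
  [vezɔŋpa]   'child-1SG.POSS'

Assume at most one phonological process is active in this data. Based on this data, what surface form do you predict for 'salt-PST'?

The PST suffix surfaces as [-bu] and [-pu], depending on the final segment of the stem.
The 1SG.POSS suffix, which begins with [p], is invariant after every stem; so [p] is not altered by any rule here.
So the underlying form is /-bu/, and voiced stops become voiceless after a vowel.
After 'salt', which ends in a vowel, the suffix surfaces as [-pu], giving [ʃesupu].

[ʃesupu]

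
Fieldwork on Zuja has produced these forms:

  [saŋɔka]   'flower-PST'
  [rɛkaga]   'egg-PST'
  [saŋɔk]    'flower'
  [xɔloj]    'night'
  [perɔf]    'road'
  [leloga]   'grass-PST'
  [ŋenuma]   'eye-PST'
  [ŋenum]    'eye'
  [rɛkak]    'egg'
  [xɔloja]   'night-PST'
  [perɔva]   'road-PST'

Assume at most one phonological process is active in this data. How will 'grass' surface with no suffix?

[lelok]

The root 'egg' surfaces as [rɛkak] and [rɛkaga], with a stem-final [k] ~ [g] alternation.
Compare 'flower', with invariant [k] in [saŋɔk] and [saŋɔka]: an analysis with underlying /k/ and a rule producing [g] before the PST suffix would wrongly predict alternation here too.
So /g/ is underlying, and a rule of word-final obstruent devoicing — voiced obstruents become voiceless word-finally — gives [k].
The one attested form of 'grass', [leloga], shows underlying /lelog/. Applying the same rule word-finally gives [lelok].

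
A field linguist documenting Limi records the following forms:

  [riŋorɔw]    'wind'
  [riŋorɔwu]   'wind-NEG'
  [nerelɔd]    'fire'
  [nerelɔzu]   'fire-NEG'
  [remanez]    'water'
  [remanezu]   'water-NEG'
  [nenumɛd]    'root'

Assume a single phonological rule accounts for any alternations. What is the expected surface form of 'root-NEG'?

'fire' shows [d] ~ [z] at the end of the stem ([nerelɔd] vs [nerelɔzu]).
Compare 'water', with invariant [z] in [remanez] and [remanezu]: an analysis with underlying /z/ and a rule producing [d] in isolation would wrongly predict alternation here too.
The underlying segment must be /d/; voiced stops become fricatives between vowels, yielding [z] there.
From [nenumɛd] the stem 'root' is /nenumɛd/; between vowels this yields [nenumɛzu].

[nenumɛzu]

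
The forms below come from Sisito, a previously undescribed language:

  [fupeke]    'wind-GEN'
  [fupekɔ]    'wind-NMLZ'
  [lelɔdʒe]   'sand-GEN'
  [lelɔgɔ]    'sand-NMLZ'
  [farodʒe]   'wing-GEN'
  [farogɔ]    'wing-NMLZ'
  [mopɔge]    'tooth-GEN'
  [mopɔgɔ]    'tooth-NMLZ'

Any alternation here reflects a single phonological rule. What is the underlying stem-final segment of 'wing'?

/dʒ/

The root 'wing' surfaces as [farodʒe] and [farogɔ], with a stem-final [dʒ] ~ [g] alternation.
The stem 'tooth' ([mopɔge], [mopɔgɔ]) shows [g] unchanged in both environments, so [g] cannot be basic with [dʒ] derived before the GEN suffix.
Therefore /dʒ/ is basic and [g] is derived by depalatalization (palato-alveolar /dʒ/ becomes [g] when no front vowel follows).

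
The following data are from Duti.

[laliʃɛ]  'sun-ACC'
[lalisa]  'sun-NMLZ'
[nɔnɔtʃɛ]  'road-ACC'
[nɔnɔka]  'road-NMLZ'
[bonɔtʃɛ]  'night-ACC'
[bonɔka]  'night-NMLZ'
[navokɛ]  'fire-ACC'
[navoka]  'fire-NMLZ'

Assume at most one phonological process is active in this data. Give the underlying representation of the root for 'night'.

'night' shows [tʃ] ~ [k] at the end of the stem ([bonɔtʃɛ] vs [bonɔka]).
If /k/ were underlying and a rule turned it into [tʃ] before the ACC suffix, 'fire' would also alternate; but it has [k] in both [navokɛ] and [navoka].
The underlying segment must be /tʃ/; palato-alveolar /tʃ/ and /ʃ/ become [k] and [s] when no front vowel follows, yielding [k] there.

/bonɔtʃ/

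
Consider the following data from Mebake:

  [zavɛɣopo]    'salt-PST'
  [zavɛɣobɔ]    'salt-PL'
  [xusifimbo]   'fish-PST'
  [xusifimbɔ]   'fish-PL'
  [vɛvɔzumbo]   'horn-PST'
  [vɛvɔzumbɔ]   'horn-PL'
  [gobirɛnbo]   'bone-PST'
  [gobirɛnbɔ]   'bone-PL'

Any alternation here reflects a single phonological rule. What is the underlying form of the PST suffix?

The PST morpheme has two allomorphs, [-bo] and [-po].
The PL suffix, which begins with [b], is invariant after every stem; so [b] is not altered by any rule here.
The PST suffix is therefore /-po/ underlyingly, with post-nasal voicing: voiceless stops become voiced after a nasal.

/-po/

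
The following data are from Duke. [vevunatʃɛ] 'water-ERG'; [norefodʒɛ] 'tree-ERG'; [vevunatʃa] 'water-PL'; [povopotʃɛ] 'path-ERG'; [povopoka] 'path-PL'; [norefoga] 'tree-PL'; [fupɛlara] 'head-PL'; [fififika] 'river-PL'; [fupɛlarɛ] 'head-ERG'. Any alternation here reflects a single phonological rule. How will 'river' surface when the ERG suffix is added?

The stem for 'path' ends in [tʃ] in [povopotʃɛ] but [k] in [povopoka].
If /tʃ/ were underlying and a rule turned it into [k] before the PL suffix, 'water' would also alternate; but it has [tʃ] in both [vevunatʃɛ] and [vevunatʃa].
So /k/ is underlying, and a rule of palatalization before a front vowel — /k/ and /g/ become palato-alveolar [tʃ] and [dʒ] before a front vowel — gives [tʃ].
From [fififika] the stem 'river' is /fififik/; before a front vowel this yields [fififitʃɛ].

[fififitʃɛ]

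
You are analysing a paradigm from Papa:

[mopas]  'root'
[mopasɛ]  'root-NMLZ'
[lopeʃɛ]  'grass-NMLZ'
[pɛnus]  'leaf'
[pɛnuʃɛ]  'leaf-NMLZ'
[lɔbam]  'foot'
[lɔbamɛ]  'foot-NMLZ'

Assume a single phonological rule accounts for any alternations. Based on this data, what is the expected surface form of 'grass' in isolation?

[lopes]

In [pɛnus] and [pɛnuʃɛ] the final segment of 'leaf' alternates: [s] ~ [ʃ].
If /s/ were underlying and a rule turned it into [ʃ] before the NMLZ suffix, 'root' would also alternate; but it has [s] in both [mopas] and [mopasɛ].
Therefore /ʃ/ is basic and [s] is derived by depalatalization (palato-alveolar /ʃ/ becomes [s] when no front vowel follows).
The one attested form of 'grass', [lopeʃɛ], shows underlying /lopeʃ/. Applying the same rule when no front vowel follows gives [lopes].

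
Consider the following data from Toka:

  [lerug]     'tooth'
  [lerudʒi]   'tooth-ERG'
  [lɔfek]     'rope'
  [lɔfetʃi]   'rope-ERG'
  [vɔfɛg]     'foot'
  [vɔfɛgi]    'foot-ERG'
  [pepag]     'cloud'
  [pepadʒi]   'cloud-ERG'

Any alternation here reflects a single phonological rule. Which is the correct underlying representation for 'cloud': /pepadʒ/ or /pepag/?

/pepadʒ/

In [pepag] and [pepadʒi] the final segment of 'cloud' alternates: [g] ~ [dʒ].
If /g/ were underlying and a rule turned it into [dʒ] before the ERG suffix, 'foot' would also alternate; but it has [g] in both [vɔfɛg] and [vɔfɛgi].
So /dʒ/ is underlying, and a rule of depalatalization — palato-alveolar /tʃ/ and /dʒ/ become [k] and [g] when no front vowel follows — gives [g].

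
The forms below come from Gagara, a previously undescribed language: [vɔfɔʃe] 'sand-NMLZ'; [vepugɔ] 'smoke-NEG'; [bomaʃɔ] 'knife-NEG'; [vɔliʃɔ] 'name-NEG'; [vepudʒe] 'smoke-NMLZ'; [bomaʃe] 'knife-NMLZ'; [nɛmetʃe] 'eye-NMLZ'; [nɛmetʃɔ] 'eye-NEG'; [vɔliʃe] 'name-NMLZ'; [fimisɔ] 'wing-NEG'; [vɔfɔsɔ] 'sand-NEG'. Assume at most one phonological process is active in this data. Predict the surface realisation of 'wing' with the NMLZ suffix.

In [vɔfɔsɔ] and [vɔfɔʃe] the final segment of 'sand' alternates: [s] ~ [ʃ].
Compare 'name', with invariant [ʃ] in [vɔliʃɔ] and [vɔliʃe]: an analysis with underlying /ʃ/ and a rule producing [s] before the NEG suffix would wrongly predict alternation here too.
The underlying segment must be /s/; /g/ and /s/ become palato-alveolar [dʒ] and [ʃ] before a front vowel, yielding [ʃ] there.
From [fimisɔ] the stem 'wing' is /fimis/; before a front vowel this yields [fimiʃe].

[fimiʃe]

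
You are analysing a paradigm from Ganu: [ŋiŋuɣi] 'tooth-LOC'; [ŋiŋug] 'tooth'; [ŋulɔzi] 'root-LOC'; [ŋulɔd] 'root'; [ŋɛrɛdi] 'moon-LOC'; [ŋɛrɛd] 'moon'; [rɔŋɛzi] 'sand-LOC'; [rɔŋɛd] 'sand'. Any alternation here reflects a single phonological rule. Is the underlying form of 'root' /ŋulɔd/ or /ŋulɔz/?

In [ŋulɔzi] and [ŋulɔd] the final segment of 'root' alternates: [z] ~ [d].
Compare 'moon', with invariant [d] in [ŋɛrɛdi] and [ŋɛrɛd]: an analysis with underlying /d/ and a rule producing [z] before the LOC suffix would wrongly predict alternation here too.
So /z/ is underlying, and a rule of word-final hardening — voiced fricatives become stops word-finally — gives [d].

/ŋulɔz/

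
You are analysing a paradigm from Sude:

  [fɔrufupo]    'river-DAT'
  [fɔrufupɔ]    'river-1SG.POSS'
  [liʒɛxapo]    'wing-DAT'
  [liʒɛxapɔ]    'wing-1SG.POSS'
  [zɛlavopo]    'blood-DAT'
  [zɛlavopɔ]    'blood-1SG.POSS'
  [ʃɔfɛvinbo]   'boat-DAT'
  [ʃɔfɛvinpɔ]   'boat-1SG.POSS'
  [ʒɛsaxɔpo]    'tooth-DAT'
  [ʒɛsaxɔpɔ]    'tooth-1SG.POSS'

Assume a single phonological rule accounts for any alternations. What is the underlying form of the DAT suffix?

The DAT suffix surfaces as [-bo] and [-po], depending on the final segment of the stem.
By contrast the 1SG.POSS suffix keeps its initial [p] throughout — that segment must be underlying.
So the underlying form is /-bo/, and voiced stops become voiceless after a vowel.

/-bo/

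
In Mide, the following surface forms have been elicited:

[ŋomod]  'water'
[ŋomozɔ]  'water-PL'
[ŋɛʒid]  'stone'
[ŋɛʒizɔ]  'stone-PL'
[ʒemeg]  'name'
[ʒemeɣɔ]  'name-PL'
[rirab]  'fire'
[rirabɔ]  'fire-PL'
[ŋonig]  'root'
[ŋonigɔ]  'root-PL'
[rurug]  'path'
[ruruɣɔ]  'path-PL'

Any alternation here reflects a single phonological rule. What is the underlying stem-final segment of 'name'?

The root 'name' surfaces as [ʒemeg] and [ʒemeɣɔ], with a stem-final [g] ~ [ɣ] alternation.
The stem 'root' ([ŋonig], [ŋonigɔ]) shows [g] unchanged in both environments, so [g] cannot be basic with [ɣ] derived before the PL suffix.
The alternation reflects word-final hardening: voiced fricatives become stops word-finally. /ɣ/ is underlying.

/ɣ/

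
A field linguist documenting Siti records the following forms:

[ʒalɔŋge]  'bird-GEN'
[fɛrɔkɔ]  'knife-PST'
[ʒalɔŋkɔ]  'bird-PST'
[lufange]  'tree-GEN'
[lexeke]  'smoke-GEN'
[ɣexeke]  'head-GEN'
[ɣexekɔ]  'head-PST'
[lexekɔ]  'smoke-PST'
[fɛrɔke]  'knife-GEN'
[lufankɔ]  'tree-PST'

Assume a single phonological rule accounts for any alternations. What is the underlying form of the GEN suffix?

/-ge/

The GEN suffix surfaces as [-ge] and [-ke], depending on the final segment of the stem.
The PST suffix, which begins with [k], is invariant after every stem; so [k] is not altered by any rule here.
So the underlying form is /-ge/, and voiced stops become voiceless after a vowel.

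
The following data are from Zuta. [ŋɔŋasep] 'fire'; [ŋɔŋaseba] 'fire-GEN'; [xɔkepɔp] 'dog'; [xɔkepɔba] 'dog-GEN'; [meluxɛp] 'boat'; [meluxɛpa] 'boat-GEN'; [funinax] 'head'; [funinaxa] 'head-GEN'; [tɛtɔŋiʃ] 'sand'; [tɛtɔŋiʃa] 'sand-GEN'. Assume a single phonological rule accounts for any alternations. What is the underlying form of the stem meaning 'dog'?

The stem for 'dog' ends in [p] in [xɔkepɔp] but [b] in [xɔkepɔba].
If /p/ were underlying and a rule turned it into [b] before the GEN suffix, 'boat' would also alternate; but it has [p] in both [meluxɛp] and [meluxɛpa].
Therefore /b/ is basic and [p] is derived by word-final obstruent devoicing (voiced obstruents become voiceless word-finally).
The underlying form of 'dog' is therefore /xɔkepɔb/.

/xɔkepɔb/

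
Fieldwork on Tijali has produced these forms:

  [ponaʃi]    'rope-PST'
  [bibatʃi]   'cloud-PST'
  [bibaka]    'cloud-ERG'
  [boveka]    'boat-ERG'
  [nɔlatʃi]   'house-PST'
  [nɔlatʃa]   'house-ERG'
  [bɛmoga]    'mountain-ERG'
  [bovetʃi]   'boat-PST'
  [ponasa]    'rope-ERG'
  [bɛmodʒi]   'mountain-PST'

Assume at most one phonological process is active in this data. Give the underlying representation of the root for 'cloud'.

/bibak/

The root 'cloud' surfaces as [bibatʃi] and [bibaka], with a stem-final [tʃ] ~ [k] alternation.
The stem 'house' ([nɔlatʃi], [nɔlatʃa]) shows [tʃ] unchanged in both environments, so [tʃ] cannot be basic with [k] derived before the ERG suffix.
The underlying segment must be /k/; /k/, /g/ and /s/ become palato-alveolar [tʃ], [dʒ] and [ʃ] before a front vowel, yielding [tʃ] there.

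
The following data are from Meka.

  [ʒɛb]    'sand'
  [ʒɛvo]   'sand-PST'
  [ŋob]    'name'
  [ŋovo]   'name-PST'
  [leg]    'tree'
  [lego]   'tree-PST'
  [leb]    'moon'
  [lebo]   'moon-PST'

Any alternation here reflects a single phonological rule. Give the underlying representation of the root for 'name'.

/ŋov/

The stem for 'name' ends in [b] in [ŋob] but [v] in [ŋovo].
The stem 'moon' ([leb], [lebo]) shows [b] unchanged in both environments, so [b] cannot be basic with [v] derived before the PST suffix.
So /v/ is underlying, and a rule of word-final hardening — voiced fricatives become stops word-finally — gives [b].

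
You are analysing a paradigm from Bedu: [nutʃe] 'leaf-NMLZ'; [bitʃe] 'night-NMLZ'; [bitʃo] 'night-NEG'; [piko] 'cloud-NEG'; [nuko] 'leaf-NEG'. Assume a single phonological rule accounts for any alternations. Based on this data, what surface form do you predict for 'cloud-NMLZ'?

'leaf' shows [tʃ] ~ [k] at the end of the stem ([nutʃe] vs [nuko]).
Compare 'night', with invariant [tʃ] in [bitʃe] and [bitʃo]: an analysis with underlying /tʃ/ and a rule producing [k] before the NEG suffix would wrongly predict alternation here too.
So /k/ is underlying, and a rule of palatalization before a front vowel — /k/ becomes palato-alveolar [tʃ] before a front vowel — gives [tʃ].
The one attested form of 'cloud', [piko], shows underlying /pik/. Applying the same rule before a front vowel gives [pitʃe].

[pitʃe]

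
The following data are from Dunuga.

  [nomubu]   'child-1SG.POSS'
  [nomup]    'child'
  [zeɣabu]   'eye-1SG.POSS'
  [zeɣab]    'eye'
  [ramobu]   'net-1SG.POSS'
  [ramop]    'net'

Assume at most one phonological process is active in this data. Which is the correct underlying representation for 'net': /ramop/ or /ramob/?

In [ramobu] and [ramop] the final segment of 'net' alternates: [b] ~ [p].
Compare 'eye', with invariant [b] in [zeɣabu] and [zeɣab]: an analysis with underlying /b/ and a rule producing [p] in isolation would wrongly predict alternation here too.
Therefore /p/ is basic and [b] is derived by intervocalic voicing (voiceless stops become voiced between vowels).

/ramop/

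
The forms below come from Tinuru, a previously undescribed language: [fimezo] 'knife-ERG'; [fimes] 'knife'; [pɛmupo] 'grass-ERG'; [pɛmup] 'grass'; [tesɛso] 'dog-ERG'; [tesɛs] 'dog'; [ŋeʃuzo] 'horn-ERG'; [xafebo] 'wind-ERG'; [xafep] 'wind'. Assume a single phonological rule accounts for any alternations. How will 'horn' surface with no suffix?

The root 'knife' surfaces as [fimezo] and [fimes], with a stem-final [z] ~ [s] alternation.
The stem 'dog' ([tesɛso], [tesɛs]) shows [s] unchanged in both environments, so [s] cannot be basic with [z] derived before the ERG suffix.
The underlying segment must be /z/; voiced obstruents become voiceless word-finally, yielding [s] there.
The one attested form of 'horn', [ŋeʃuzo], shows underlying /ŋeʃuz/. Applying the same rule word-finally gives [ŋeʃus].

[ŋeʃus]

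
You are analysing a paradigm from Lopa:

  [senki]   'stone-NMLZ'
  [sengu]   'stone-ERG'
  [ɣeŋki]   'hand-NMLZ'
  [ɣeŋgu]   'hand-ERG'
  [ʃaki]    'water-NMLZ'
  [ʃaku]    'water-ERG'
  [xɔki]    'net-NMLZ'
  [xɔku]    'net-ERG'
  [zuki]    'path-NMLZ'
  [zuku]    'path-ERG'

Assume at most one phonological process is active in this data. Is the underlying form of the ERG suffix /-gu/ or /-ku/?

/-gu/

The ERG suffix surfaces as [-gu] and [-ku], depending on the final segment of the stem.
The NMLZ suffix, which begins with [k], is invariant after every stem; so [k] is not altered by any rule here.
So the underlying form is /-gu/, and voiced stops become voiceless after a vowel.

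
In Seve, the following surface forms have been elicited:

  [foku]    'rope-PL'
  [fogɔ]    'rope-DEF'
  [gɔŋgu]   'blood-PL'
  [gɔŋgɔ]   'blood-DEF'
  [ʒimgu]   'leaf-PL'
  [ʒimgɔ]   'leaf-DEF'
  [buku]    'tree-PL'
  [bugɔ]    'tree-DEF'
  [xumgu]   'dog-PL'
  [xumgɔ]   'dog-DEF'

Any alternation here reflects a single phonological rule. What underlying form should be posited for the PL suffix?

/-ku/

The PL morpheme has two allomorphs, [-gu] and [-ku].
By contrast the DEF suffix keeps its initial [g] throughout — that segment must be underlying.
The PL suffix is therefore /-ku/ underlyingly, with post-nasal voicing: voiceless stops become voiced after a nasal.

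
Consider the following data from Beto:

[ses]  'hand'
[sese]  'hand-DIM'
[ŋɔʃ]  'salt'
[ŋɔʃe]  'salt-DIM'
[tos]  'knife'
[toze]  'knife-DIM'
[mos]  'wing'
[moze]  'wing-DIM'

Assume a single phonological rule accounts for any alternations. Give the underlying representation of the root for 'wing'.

/moz/

In [mos] and [moze] the final segment of 'wing' alternates: [s] ~ [z].
If /s/ were underlying and a rule turned it into [z] before the DIM suffix, 'hand' would also alternate; but it has [s] in both [ses] and [sese].
The alternation reflects word-final obstruent devoicing: voiced obstruents become voiceless word-finally. /z/ is underlying.
So 'wing' = /moz/.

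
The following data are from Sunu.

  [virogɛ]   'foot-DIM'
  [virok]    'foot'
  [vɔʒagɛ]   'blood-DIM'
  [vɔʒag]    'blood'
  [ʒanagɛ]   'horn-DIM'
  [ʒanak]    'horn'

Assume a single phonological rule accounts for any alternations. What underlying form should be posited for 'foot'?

/virok/

The root 'foot' surfaces as [virogɛ] and [virok], with a stem-final [g] ~ [k] alternation.
If /g/ were underlying and a rule turned it into [k] in isolation, 'blood' would also alternate; but it has [g] in both [vɔʒagɛ] and [vɔʒag].
The alternation reflects intervocalic voicing: voiceless stops become voiced between vowels. /k/ is underlying.
The underlying form of 'foot' is therefore /virok/.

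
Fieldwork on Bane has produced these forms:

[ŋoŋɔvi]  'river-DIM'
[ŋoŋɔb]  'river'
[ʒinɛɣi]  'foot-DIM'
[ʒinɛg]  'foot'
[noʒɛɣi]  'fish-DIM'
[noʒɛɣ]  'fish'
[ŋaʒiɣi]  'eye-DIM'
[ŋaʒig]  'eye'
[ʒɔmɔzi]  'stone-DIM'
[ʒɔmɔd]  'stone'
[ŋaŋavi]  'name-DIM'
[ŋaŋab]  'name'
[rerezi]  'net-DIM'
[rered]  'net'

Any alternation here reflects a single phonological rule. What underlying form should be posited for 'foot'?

/ʒinɛg/

In [ʒinɛɣi] and [ʒinɛg] the final segment of 'foot' alternates: [ɣ] ~ [g].
If /ɣ/ were underlying and a rule turned it into [g] in isolation, 'fish' would also alternate; but it has [ɣ] in both [noʒɛɣi] and [noʒɛɣ].
Therefore /g/ is basic and [ɣ] is derived by intervocalic spirantization (voiced stops become fricatives between vowels).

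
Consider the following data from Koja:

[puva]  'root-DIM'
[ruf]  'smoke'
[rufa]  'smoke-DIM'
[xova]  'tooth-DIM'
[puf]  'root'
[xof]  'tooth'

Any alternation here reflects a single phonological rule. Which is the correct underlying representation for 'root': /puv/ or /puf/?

The stem for 'root' ends in [f] in [puf] but [v] in [puva].
The stem 'smoke' ([ruf], [rufa]) shows [f] unchanged in both environments, so [f] cannot be basic with [v] derived before the DIM suffix.
The alternation reflects word-final obstruent devoicing: voiced obstruents become voiceless word-finally. /v/ is underlying.

/puv/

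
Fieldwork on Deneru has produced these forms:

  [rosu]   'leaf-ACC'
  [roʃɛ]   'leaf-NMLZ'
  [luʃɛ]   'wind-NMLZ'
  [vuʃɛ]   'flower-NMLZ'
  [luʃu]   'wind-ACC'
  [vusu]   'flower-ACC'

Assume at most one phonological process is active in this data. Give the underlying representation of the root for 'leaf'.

The stem for 'leaf' ends in [ʃ] in [roʃɛ] but [s] in [rosu].
The stem 'wind' ([luʃɛ], [luʃu]) shows [ʃ] unchanged in both environments, so [ʃ] cannot be basic with [s] derived before the ACC suffix.
So /s/ is underlying, and a rule of palatalization before a front vowel — /s/ becomes palato-alveolar [ʃ] before a front vowel — gives [ʃ].
So 'leaf' = /ros/.

/ros/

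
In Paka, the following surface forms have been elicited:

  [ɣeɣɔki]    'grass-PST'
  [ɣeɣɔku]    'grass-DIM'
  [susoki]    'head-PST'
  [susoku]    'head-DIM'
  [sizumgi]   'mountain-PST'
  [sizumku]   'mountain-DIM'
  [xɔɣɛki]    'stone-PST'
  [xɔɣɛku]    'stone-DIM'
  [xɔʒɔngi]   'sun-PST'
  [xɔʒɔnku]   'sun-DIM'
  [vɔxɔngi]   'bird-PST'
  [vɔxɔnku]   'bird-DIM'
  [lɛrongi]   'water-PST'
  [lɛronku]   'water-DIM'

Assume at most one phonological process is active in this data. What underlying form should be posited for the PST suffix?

The PST morpheme has two allomorphs, [-gi] and [-ki].
By contrast the DIM suffix keeps its initial [k] throughout — that segment must be underlying.
So the underlying form is /-gi/, and voiced stops become voiceless after a vowel.

/-gi/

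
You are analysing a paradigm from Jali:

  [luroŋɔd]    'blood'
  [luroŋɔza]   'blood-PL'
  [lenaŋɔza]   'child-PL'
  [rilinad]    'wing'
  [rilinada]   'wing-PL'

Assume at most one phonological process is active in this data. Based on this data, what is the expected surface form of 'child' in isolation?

[lenaŋɔd]

In [luroŋɔd] and [luroŋɔza] the final segment of 'blood' alternates: [d] ~ [z].
If /d/ were underlying and a rule turned it into [z] before the PL suffix, 'wing' would also alternate; but it has [d] in both [rilinad] and [rilinada].
The underlying segment must be /z/; voiced fricatives become stops word-finally, yielding [d] there.
From [lenaŋɔza] the stem 'child' is /lenaŋɔz/; word-finally this yields [lenaŋɔd].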